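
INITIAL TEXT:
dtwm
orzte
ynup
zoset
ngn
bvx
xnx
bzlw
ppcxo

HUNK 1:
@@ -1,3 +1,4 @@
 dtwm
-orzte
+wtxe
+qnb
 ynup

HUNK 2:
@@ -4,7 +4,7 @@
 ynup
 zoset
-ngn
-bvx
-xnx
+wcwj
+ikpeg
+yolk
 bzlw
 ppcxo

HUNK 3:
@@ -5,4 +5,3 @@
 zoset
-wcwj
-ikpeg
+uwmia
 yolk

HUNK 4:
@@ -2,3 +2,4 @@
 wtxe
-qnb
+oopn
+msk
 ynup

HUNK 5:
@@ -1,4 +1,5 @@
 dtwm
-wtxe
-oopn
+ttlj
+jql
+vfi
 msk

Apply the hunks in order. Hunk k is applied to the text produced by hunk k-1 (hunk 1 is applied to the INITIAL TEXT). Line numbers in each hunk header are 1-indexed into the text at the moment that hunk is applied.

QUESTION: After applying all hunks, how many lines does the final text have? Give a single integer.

Answer: 11

Derivation:
Hunk 1: at line 1 remove [orzte] add [wtxe,qnb] -> 10 lines: dtwm wtxe qnb ynup zoset ngn bvx xnx bzlw ppcxo
Hunk 2: at line 4 remove [ngn,bvx,xnx] add [wcwj,ikpeg,yolk] -> 10 lines: dtwm wtxe qnb ynup zoset wcwj ikpeg yolk bzlw ppcxo
Hunk 3: at line 5 remove [wcwj,ikpeg] add [uwmia] -> 9 lines: dtwm wtxe qnb ynup zoset uwmia yolk bzlw ppcxo
Hunk 4: at line 2 remove [qnb] add [oopn,msk] -> 10 lines: dtwm wtxe oopn msk ynup zoset uwmia yolk bzlw ppcxo
Hunk 5: at line 1 remove [wtxe,oopn] add [ttlj,jql,vfi] -> 11 lines: dtwm ttlj jql vfi msk ynup zoset uwmia yolk bzlw ppcxo
Final line count: 11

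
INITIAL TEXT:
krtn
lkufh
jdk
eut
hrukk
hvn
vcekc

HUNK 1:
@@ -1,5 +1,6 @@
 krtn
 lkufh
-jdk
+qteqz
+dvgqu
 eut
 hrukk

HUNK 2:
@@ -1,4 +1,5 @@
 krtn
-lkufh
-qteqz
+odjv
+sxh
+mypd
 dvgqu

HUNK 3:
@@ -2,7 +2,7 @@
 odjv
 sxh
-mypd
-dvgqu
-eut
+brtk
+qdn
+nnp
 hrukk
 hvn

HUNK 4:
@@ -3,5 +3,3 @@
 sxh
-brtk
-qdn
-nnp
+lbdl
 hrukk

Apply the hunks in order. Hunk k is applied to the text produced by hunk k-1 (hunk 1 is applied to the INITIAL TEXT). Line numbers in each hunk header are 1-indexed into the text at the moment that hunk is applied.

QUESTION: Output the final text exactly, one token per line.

Answer: krtn
odjv
sxh
lbdl
hrukk
hvn
vcekc

Derivation:
Hunk 1: at line 1 remove [jdk] add [qteqz,dvgqu] -> 8 lines: krtn lkufh qteqz dvgqu eut hrukk hvn vcekc
Hunk 2: at line 1 remove [lkufh,qteqz] add [odjv,sxh,mypd] -> 9 lines: krtn odjv sxh mypd dvgqu eut hrukk hvn vcekc
Hunk 3: at line 2 remove [mypd,dvgqu,eut] add [brtk,qdn,nnp] -> 9 lines: krtn odjv sxh brtk qdn nnp hrukk hvn vcekc
Hunk 4: at line 3 remove [brtk,qdn,nnp] add [lbdl] -> 7 lines: krtn odjv sxh lbdl hrukk hvn vcekc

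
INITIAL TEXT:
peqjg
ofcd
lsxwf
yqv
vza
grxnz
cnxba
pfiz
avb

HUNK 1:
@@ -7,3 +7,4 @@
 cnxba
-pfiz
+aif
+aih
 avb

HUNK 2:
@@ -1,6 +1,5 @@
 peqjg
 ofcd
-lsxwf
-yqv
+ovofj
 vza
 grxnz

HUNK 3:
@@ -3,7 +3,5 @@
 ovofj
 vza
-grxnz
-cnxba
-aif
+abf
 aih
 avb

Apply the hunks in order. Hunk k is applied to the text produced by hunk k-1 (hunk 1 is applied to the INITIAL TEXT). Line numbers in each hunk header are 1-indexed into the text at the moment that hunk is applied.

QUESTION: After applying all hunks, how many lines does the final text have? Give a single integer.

Hunk 1: at line 7 remove [pfiz] add [aif,aih] -> 10 lines: peqjg ofcd lsxwf yqv vza grxnz cnxba aif aih avb
Hunk 2: at line 1 remove [lsxwf,yqv] add [ovofj] -> 9 lines: peqjg ofcd ovofj vza grxnz cnxba aif aih avb
Hunk 3: at line 3 remove [grxnz,cnxba,aif] add [abf] -> 7 lines: peqjg ofcd ovofj vza abf aih avb
Final line count: 7

Answer: 7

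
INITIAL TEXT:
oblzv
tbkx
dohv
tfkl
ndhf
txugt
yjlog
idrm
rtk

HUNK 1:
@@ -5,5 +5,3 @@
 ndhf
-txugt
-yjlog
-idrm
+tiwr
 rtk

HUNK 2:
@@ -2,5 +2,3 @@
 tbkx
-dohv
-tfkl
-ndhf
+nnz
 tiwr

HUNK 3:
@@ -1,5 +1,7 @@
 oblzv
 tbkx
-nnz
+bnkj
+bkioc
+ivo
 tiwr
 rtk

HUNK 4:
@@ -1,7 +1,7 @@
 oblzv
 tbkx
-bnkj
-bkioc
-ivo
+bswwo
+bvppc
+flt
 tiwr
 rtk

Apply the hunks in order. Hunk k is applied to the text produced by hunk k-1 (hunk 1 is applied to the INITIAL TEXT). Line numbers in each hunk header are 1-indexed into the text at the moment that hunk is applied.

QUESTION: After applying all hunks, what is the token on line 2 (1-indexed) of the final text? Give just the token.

Answer: tbkx

Derivation:
Hunk 1: at line 5 remove [txugt,yjlog,idrm] add [tiwr] -> 7 lines: oblzv tbkx dohv tfkl ndhf tiwr rtk
Hunk 2: at line 2 remove [dohv,tfkl,ndhf] add [nnz] -> 5 lines: oblzv tbkx nnz tiwr rtk
Hunk 3: at line 1 remove [nnz] add [bnkj,bkioc,ivo] -> 7 lines: oblzv tbkx bnkj bkioc ivo tiwr rtk
Hunk 4: at line 1 remove [bnkj,bkioc,ivo] add [bswwo,bvppc,flt] -> 7 lines: oblzv tbkx bswwo bvppc flt tiwr rtk
Final line 2: tbkx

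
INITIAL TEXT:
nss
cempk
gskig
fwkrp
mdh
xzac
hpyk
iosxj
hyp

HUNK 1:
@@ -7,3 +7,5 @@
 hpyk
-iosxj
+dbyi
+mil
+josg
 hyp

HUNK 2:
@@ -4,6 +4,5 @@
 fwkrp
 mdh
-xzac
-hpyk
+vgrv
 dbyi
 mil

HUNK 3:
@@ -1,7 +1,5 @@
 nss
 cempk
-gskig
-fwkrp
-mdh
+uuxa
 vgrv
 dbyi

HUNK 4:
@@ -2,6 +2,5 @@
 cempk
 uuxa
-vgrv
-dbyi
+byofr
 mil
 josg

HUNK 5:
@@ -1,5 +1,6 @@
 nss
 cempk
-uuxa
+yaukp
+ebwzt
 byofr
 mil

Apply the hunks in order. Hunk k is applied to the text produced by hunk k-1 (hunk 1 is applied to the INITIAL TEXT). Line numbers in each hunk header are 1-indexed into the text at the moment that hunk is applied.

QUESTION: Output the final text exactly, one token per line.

Hunk 1: at line 7 remove [iosxj] add [dbyi,mil,josg] -> 11 lines: nss cempk gskig fwkrp mdh xzac hpyk dbyi mil josg hyp
Hunk 2: at line 4 remove [xzac,hpyk] add [vgrv] -> 10 lines: nss cempk gskig fwkrp mdh vgrv dbyi mil josg hyp
Hunk 3: at line 1 remove [gskig,fwkrp,mdh] add [uuxa] -> 8 lines: nss cempk uuxa vgrv dbyi mil josg hyp
Hunk 4: at line 2 remove [vgrv,dbyi] add [byofr] -> 7 lines: nss cempk uuxa byofr mil josg hyp
Hunk 5: at line 1 remove [uuxa] add [yaukp,ebwzt] -> 8 lines: nss cempk yaukp ebwzt byofr mil josg hyp

Answer: nss
cempk
yaukp
ebwzt
byofr
mil
josg
hyp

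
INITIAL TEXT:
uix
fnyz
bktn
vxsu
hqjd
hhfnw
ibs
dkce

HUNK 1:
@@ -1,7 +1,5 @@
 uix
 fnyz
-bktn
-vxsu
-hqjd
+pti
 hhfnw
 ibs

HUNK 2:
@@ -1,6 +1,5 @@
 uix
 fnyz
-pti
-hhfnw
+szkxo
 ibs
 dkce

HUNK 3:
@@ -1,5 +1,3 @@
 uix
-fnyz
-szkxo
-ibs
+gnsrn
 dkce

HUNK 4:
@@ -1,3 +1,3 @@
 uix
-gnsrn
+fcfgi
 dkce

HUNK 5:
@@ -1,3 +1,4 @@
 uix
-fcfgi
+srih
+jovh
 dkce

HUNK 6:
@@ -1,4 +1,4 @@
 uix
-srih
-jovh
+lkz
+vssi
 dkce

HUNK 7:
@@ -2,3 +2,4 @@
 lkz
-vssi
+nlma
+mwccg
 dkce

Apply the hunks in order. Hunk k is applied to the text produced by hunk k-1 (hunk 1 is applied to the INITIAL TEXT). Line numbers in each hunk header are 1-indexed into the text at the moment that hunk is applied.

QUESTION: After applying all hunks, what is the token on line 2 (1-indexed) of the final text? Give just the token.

Hunk 1: at line 1 remove [bktn,vxsu,hqjd] add [pti] -> 6 lines: uix fnyz pti hhfnw ibs dkce
Hunk 2: at line 1 remove [pti,hhfnw] add [szkxo] -> 5 lines: uix fnyz szkxo ibs dkce
Hunk 3: at line 1 remove [fnyz,szkxo,ibs] add [gnsrn] -> 3 lines: uix gnsrn dkce
Hunk 4: at line 1 remove [gnsrn] add [fcfgi] -> 3 lines: uix fcfgi dkce
Hunk 5: at line 1 remove [fcfgi] add [srih,jovh] -> 4 lines: uix srih jovh dkce
Hunk 6: at line 1 remove [srih,jovh] add [lkz,vssi] -> 4 lines: uix lkz vssi dkce
Hunk 7: at line 2 remove [vssi] add [nlma,mwccg] -> 5 lines: uix lkz nlma mwccg dkce
Final line 2: lkz

Answer: lkz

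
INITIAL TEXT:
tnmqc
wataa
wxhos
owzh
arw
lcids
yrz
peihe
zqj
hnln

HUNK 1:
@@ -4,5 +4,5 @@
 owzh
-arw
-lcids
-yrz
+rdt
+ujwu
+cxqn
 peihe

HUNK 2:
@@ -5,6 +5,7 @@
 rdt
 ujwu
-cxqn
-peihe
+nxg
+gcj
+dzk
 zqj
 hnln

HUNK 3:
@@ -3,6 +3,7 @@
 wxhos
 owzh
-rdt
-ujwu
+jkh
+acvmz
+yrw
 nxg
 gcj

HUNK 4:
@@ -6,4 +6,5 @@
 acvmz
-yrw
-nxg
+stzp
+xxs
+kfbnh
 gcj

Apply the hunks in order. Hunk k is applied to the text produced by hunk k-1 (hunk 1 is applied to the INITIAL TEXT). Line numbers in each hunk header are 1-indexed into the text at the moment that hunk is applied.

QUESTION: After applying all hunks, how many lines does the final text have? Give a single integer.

Answer: 13

Derivation:
Hunk 1: at line 4 remove [arw,lcids,yrz] add [rdt,ujwu,cxqn] -> 10 lines: tnmqc wataa wxhos owzh rdt ujwu cxqn peihe zqj hnln
Hunk 2: at line 5 remove [cxqn,peihe] add [nxg,gcj,dzk] -> 11 lines: tnmqc wataa wxhos owzh rdt ujwu nxg gcj dzk zqj hnln
Hunk 3: at line 3 remove [rdt,ujwu] add [jkh,acvmz,yrw] -> 12 lines: tnmqc wataa wxhos owzh jkh acvmz yrw nxg gcj dzk zqj hnln
Hunk 4: at line 6 remove [yrw,nxg] add [stzp,xxs,kfbnh] -> 13 lines: tnmqc wataa wxhos owzh jkh acvmz stzp xxs kfbnh gcj dzk zqj hnln
Final line count: 13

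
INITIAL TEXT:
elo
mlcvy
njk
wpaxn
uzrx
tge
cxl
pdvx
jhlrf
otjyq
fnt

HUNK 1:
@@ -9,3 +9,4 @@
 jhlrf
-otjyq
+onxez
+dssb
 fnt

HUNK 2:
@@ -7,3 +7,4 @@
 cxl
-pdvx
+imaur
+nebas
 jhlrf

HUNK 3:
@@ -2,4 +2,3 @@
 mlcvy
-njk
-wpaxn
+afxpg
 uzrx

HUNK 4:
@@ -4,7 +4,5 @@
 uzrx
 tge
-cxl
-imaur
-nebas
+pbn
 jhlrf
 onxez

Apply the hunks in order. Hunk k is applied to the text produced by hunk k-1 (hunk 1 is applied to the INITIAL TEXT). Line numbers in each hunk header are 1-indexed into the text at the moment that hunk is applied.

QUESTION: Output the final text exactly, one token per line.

Hunk 1: at line 9 remove [otjyq] add [onxez,dssb] -> 12 lines: elo mlcvy njk wpaxn uzrx tge cxl pdvx jhlrf onxez dssb fnt
Hunk 2: at line 7 remove [pdvx] add [imaur,nebas] -> 13 lines: elo mlcvy njk wpaxn uzrx tge cxl imaur nebas jhlrf onxez dssb fnt
Hunk 3: at line 2 remove [njk,wpaxn] add [afxpg] -> 12 lines: elo mlcvy afxpg uzrx tge cxl imaur nebas jhlrf onxez dssb fnt
Hunk 4: at line 4 remove [cxl,imaur,nebas] add [pbn] -> 10 lines: elo mlcvy afxpg uzrx tge pbn jhlrf onxez dssb fnt

Answer: elo
mlcvy
afxpg
uzrx
tge
pbn
jhlrf
onxez
dssb
fnt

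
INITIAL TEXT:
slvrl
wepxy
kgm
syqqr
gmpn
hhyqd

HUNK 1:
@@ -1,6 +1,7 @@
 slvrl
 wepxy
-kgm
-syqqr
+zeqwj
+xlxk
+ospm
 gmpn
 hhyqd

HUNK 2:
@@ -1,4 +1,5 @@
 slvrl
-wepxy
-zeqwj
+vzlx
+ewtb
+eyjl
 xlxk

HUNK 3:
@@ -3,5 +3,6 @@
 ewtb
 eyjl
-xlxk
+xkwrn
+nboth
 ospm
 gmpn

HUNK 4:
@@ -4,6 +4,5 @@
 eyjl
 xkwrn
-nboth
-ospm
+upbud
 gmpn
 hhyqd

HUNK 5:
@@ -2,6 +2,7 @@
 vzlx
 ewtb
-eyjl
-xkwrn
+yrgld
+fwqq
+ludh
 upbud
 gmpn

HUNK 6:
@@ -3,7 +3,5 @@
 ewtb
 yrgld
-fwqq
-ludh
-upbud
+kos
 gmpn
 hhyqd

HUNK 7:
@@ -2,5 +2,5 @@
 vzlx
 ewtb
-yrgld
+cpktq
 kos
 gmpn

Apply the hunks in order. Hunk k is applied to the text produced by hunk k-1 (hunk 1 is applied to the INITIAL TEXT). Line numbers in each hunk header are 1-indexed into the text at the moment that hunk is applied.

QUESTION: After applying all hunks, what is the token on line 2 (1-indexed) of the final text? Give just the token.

Hunk 1: at line 1 remove [kgm,syqqr] add [zeqwj,xlxk,ospm] -> 7 lines: slvrl wepxy zeqwj xlxk ospm gmpn hhyqd
Hunk 2: at line 1 remove [wepxy,zeqwj] add [vzlx,ewtb,eyjl] -> 8 lines: slvrl vzlx ewtb eyjl xlxk ospm gmpn hhyqd
Hunk 3: at line 3 remove [xlxk] add [xkwrn,nboth] -> 9 lines: slvrl vzlx ewtb eyjl xkwrn nboth ospm gmpn hhyqd
Hunk 4: at line 4 remove [nboth,ospm] add [upbud] -> 8 lines: slvrl vzlx ewtb eyjl xkwrn upbud gmpn hhyqd
Hunk 5: at line 2 remove [eyjl,xkwrn] add [yrgld,fwqq,ludh] -> 9 lines: slvrl vzlx ewtb yrgld fwqq ludh upbud gmpn hhyqd
Hunk 6: at line 3 remove [fwqq,ludh,upbud] add [kos] -> 7 lines: slvrl vzlx ewtb yrgld kos gmpn hhyqd
Hunk 7: at line 2 remove [yrgld] add [cpktq] -> 7 lines: slvrl vzlx ewtb cpktq kos gmpn hhyqd
Final line 2: vzlx

Answer: vzlx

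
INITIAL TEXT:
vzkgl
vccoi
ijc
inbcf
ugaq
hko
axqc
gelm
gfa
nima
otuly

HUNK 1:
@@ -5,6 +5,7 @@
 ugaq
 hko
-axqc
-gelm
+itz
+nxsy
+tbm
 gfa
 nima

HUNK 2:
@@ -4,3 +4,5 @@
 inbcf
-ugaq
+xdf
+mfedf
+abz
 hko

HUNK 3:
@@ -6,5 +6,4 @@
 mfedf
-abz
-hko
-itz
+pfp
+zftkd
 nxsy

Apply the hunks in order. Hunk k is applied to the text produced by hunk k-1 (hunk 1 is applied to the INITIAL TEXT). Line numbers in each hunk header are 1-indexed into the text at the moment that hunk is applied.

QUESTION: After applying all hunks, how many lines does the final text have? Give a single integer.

Answer: 13

Derivation:
Hunk 1: at line 5 remove [axqc,gelm] add [itz,nxsy,tbm] -> 12 lines: vzkgl vccoi ijc inbcf ugaq hko itz nxsy tbm gfa nima otuly
Hunk 2: at line 4 remove [ugaq] add [xdf,mfedf,abz] -> 14 lines: vzkgl vccoi ijc inbcf xdf mfedf abz hko itz nxsy tbm gfa nima otuly
Hunk 3: at line 6 remove [abz,hko,itz] add [pfp,zftkd] -> 13 lines: vzkgl vccoi ijc inbcf xdf mfedf pfp zftkd nxsy tbm gfa nima otuly
Final line count: 13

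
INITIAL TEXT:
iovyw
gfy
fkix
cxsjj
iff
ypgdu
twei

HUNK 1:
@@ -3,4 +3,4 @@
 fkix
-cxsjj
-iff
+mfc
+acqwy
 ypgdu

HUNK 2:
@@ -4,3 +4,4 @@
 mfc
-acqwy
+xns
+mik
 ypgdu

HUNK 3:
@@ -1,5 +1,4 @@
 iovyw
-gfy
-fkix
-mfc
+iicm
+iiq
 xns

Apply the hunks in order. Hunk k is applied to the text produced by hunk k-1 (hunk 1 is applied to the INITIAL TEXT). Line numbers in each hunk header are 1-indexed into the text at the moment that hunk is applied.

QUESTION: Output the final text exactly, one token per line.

Answer: iovyw
iicm
iiq
xns
mik
ypgdu
twei

Derivation:
Hunk 1: at line 3 remove [cxsjj,iff] add [mfc,acqwy] -> 7 lines: iovyw gfy fkix mfc acqwy ypgdu twei
Hunk 2: at line 4 remove [acqwy] add [xns,mik] -> 8 lines: iovyw gfy fkix mfc xns mik ypgdu twei
Hunk 3: at line 1 remove [gfy,fkix,mfc] add [iicm,iiq] -> 7 lines: iovyw iicm iiq xns mik ypgdu twei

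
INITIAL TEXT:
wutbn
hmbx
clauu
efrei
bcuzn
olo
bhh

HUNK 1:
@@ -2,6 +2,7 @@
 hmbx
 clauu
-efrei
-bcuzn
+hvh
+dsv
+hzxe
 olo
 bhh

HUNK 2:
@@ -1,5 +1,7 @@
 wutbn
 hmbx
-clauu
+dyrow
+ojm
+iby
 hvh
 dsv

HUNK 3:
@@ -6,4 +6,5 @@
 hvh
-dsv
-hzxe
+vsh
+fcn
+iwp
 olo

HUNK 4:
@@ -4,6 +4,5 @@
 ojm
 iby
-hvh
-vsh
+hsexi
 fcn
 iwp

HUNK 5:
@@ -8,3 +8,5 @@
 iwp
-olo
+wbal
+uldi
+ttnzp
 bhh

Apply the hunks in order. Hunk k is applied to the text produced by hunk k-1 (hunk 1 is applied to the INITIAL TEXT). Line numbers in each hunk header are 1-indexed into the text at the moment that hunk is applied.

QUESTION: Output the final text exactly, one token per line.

Answer: wutbn
hmbx
dyrow
ojm
iby
hsexi
fcn
iwp
wbal
uldi
ttnzp
bhh

Derivation:
Hunk 1: at line 2 remove [efrei,bcuzn] add [hvh,dsv,hzxe] -> 8 lines: wutbn hmbx clauu hvh dsv hzxe olo bhh
Hunk 2: at line 1 remove [clauu] add [dyrow,ojm,iby] -> 10 lines: wutbn hmbx dyrow ojm iby hvh dsv hzxe olo bhh
Hunk 3: at line 6 remove [dsv,hzxe] add [vsh,fcn,iwp] -> 11 lines: wutbn hmbx dyrow ojm iby hvh vsh fcn iwp olo bhh
Hunk 4: at line 4 remove [hvh,vsh] add [hsexi] -> 10 lines: wutbn hmbx dyrow ojm iby hsexi fcn iwp olo bhh
Hunk 5: at line 8 remove [olo] add [wbal,uldi,ttnzp] -> 12 lines: wutbn hmbx dyrow ojm iby hsexi fcn iwp wbal uldi ttnzp bhh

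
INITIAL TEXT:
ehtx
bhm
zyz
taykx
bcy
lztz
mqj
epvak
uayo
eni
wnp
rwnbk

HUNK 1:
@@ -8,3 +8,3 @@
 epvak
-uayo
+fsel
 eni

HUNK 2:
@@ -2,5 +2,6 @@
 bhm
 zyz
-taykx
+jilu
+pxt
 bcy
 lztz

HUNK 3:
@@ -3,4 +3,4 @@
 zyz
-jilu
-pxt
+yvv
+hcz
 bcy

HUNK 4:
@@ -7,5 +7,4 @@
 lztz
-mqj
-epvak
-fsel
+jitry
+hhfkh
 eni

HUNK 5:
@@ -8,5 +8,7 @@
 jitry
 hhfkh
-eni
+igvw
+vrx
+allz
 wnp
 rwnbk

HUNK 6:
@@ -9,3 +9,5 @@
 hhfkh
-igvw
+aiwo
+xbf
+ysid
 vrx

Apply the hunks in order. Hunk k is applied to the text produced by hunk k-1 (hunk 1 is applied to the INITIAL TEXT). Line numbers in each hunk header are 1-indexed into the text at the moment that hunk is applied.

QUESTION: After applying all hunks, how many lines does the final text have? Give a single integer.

Answer: 16

Derivation:
Hunk 1: at line 8 remove [uayo] add [fsel] -> 12 lines: ehtx bhm zyz taykx bcy lztz mqj epvak fsel eni wnp rwnbk
Hunk 2: at line 2 remove [taykx] add [jilu,pxt] -> 13 lines: ehtx bhm zyz jilu pxt bcy lztz mqj epvak fsel eni wnp rwnbk
Hunk 3: at line 3 remove [jilu,pxt] add [yvv,hcz] -> 13 lines: ehtx bhm zyz yvv hcz bcy lztz mqj epvak fsel eni wnp rwnbk
Hunk 4: at line 7 remove [mqj,epvak,fsel] add [jitry,hhfkh] -> 12 lines: ehtx bhm zyz yvv hcz bcy lztz jitry hhfkh eni wnp rwnbk
Hunk 5: at line 8 remove [eni] add [igvw,vrx,allz] -> 14 lines: ehtx bhm zyz yvv hcz bcy lztz jitry hhfkh igvw vrx allz wnp rwnbk
Hunk 6: at line 9 remove [igvw] add [aiwo,xbf,ysid] -> 16 lines: ehtx bhm zyz yvv hcz bcy lztz jitry hhfkh aiwo xbf ysid vrx allz wnp rwnbk
Final line count: 16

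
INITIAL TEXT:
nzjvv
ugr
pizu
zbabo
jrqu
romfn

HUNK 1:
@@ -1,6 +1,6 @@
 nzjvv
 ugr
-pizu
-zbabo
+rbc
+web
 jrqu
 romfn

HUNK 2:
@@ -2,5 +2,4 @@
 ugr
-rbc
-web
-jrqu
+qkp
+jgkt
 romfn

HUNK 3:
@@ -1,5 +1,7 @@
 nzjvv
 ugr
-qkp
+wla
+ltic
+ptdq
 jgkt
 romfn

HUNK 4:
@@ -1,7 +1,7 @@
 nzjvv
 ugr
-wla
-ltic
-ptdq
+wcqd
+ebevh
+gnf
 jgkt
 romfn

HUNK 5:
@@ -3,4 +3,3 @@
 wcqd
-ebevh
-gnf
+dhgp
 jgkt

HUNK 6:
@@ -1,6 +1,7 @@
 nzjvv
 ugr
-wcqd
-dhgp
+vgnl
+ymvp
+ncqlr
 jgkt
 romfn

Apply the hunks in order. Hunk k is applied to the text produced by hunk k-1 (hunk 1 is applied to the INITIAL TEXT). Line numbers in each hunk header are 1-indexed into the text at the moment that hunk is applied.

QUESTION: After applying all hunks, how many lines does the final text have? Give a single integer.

Answer: 7

Derivation:
Hunk 1: at line 1 remove [pizu,zbabo] add [rbc,web] -> 6 lines: nzjvv ugr rbc web jrqu romfn
Hunk 2: at line 2 remove [rbc,web,jrqu] add [qkp,jgkt] -> 5 lines: nzjvv ugr qkp jgkt romfn
Hunk 3: at line 1 remove [qkp] add [wla,ltic,ptdq] -> 7 lines: nzjvv ugr wla ltic ptdq jgkt romfn
Hunk 4: at line 1 remove [wla,ltic,ptdq] add [wcqd,ebevh,gnf] -> 7 lines: nzjvv ugr wcqd ebevh gnf jgkt romfn
Hunk 5: at line 3 remove [ebevh,gnf] add [dhgp] -> 6 lines: nzjvv ugr wcqd dhgp jgkt romfn
Hunk 6: at line 1 remove [wcqd,dhgp] add [vgnl,ymvp,ncqlr] -> 7 lines: nzjvv ugr vgnl ymvp ncqlr jgkt romfn
Final line count: 7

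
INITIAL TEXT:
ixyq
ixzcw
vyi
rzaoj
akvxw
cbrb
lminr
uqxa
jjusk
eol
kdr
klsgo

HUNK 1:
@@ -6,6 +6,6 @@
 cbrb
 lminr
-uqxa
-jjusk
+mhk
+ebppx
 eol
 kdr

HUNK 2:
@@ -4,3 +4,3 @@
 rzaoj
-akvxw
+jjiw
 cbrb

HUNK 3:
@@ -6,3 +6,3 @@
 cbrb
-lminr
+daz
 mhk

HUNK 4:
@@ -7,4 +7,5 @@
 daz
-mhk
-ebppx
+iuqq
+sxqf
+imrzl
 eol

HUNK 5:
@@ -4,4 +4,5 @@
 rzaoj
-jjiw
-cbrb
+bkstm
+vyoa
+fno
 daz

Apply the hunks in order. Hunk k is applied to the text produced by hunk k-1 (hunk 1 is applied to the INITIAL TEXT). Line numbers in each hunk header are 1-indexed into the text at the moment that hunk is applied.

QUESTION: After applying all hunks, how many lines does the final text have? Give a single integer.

Hunk 1: at line 6 remove [uqxa,jjusk] add [mhk,ebppx] -> 12 lines: ixyq ixzcw vyi rzaoj akvxw cbrb lminr mhk ebppx eol kdr klsgo
Hunk 2: at line 4 remove [akvxw] add [jjiw] -> 12 lines: ixyq ixzcw vyi rzaoj jjiw cbrb lminr mhk ebppx eol kdr klsgo
Hunk 3: at line 6 remove [lminr] add [daz] -> 12 lines: ixyq ixzcw vyi rzaoj jjiw cbrb daz mhk ebppx eol kdr klsgo
Hunk 4: at line 7 remove [mhk,ebppx] add [iuqq,sxqf,imrzl] -> 13 lines: ixyq ixzcw vyi rzaoj jjiw cbrb daz iuqq sxqf imrzl eol kdr klsgo
Hunk 5: at line 4 remove [jjiw,cbrb] add [bkstm,vyoa,fno] -> 14 lines: ixyq ixzcw vyi rzaoj bkstm vyoa fno daz iuqq sxqf imrzl eol kdr klsgo
Final line count: 14

Answer: 14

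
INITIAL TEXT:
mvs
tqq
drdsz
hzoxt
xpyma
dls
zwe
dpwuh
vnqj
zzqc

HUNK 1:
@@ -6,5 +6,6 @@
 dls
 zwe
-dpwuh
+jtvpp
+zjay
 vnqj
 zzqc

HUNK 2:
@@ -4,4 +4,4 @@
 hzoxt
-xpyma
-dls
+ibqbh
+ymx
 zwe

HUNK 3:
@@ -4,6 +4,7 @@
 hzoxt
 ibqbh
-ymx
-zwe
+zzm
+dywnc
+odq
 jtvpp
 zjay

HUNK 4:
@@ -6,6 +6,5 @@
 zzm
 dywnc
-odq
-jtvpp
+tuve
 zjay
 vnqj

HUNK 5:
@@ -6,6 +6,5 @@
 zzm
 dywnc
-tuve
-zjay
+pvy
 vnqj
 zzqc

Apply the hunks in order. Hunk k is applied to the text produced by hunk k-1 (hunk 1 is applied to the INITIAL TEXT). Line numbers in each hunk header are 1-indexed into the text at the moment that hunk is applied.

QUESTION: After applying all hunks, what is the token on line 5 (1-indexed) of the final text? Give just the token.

Answer: ibqbh

Derivation:
Hunk 1: at line 6 remove [dpwuh] add [jtvpp,zjay] -> 11 lines: mvs tqq drdsz hzoxt xpyma dls zwe jtvpp zjay vnqj zzqc
Hunk 2: at line 4 remove [xpyma,dls] add [ibqbh,ymx] -> 11 lines: mvs tqq drdsz hzoxt ibqbh ymx zwe jtvpp zjay vnqj zzqc
Hunk 3: at line 4 remove [ymx,zwe] add [zzm,dywnc,odq] -> 12 lines: mvs tqq drdsz hzoxt ibqbh zzm dywnc odq jtvpp zjay vnqj zzqc
Hunk 4: at line 6 remove [odq,jtvpp] add [tuve] -> 11 lines: mvs tqq drdsz hzoxt ibqbh zzm dywnc tuve zjay vnqj zzqc
Hunk 5: at line 6 remove [tuve,zjay] add [pvy] -> 10 lines: mvs tqq drdsz hzoxt ibqbh zzm dywnc pvy vnqj zzqc
Final line 5: ibqbh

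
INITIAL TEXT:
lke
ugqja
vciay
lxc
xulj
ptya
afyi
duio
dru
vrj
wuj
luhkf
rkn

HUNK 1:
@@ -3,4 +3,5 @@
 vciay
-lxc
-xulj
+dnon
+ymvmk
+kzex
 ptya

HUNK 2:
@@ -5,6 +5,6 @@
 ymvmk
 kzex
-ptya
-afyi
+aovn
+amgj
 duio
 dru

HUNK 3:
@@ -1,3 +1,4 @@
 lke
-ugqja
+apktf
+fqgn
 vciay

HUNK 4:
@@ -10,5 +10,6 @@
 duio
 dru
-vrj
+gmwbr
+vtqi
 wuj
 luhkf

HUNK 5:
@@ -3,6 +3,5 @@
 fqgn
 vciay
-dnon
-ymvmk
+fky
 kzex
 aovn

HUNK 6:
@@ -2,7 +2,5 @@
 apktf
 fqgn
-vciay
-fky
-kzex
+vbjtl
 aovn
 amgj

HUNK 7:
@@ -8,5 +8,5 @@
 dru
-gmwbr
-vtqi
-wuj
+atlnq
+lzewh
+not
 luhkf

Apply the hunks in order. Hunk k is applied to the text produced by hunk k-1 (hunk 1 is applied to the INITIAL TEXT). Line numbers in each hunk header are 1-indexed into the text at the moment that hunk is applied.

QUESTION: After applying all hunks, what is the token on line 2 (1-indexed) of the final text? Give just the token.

Hunk 1: at line 3 remove [lxc,xulj] add [dnon,ymvmk,kzex] -> 14 lines: lke ugqja vciay dnon ymvmk kzex ptya afyi duio dru vrj wuj luhkf rkn
Hunk 2: at line 5 remove [ptya,afyi] add [aovn,amgj] -> 14 lines: lke ugqja vciay dnon ymvmk kzex aovn amgj duio dru vrj wuj luhkf rkn
Hunk 3: at line 1 remove [ugqja] add [apktf,fqgn] -> 15 lines: lke apktf fqgn vciay dnon ymvmk kzex aovn amgj duio dru vrj wuj luhkf rkn
Hunk 4: at line 10 remove [vrj] add [gmwbr,vtqi] -> 16 lines: lke apktf fqgn vciay dnon ymvmk kzex aovn amgj duio dru gmwbr vtqi wuj luhkf rkn
Hunk 5: at line 3 remove [dnon,ymvmk] add [fky] -> 15 lines: lke apktf fqgn vciay fky kzex aovn amgj duio dru gmwbr vtqi wuj luhkf rkn
Hunk 6: at line 2 remove [vciay,fky,kzex] add [vbjtl] -> 13 lines: lke apktf fqgn vbjtl aovn amgj duio dru gmwbr vtqi wuj luhkf rkn
Hunk 7: at line 8 remove [gmwbr,vtqi,wuj] add [atlnq,lzewh,not] -> 13 lines: lke apktf fqgn vbjtl aovn amgj duio dru atlnq lzewh not luhkf rkn
Final line 2: apktf

Answer: apktf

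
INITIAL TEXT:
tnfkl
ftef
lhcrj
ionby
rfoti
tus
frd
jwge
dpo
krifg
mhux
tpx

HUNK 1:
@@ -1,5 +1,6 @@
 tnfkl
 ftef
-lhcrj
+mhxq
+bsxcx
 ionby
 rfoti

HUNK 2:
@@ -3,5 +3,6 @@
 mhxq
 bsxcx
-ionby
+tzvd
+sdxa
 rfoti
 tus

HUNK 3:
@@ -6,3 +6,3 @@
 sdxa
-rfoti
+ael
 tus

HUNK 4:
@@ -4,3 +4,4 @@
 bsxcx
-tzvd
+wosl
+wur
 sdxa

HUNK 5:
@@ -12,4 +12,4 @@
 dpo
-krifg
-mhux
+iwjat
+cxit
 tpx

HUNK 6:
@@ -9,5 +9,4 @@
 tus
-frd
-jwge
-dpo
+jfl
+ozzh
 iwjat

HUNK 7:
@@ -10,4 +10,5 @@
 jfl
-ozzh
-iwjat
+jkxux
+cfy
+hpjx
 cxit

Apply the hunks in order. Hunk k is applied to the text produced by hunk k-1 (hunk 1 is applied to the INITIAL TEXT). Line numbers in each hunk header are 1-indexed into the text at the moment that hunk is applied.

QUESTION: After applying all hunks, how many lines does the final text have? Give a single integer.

Answer: 15

Derivation:
Hunk 1: at line 1 remove [lhcrj] add [mhxq,bsxcx] -> 13 lines: tnfkl ftef mhxq bsxcx ionby rfoti tus frd jwge dpo krifg mhux tpx
Hunk 2: at line 3 remove [ionby] add [tzvd,sdxa] -> 14 lines: tnfkl ftef mhxq bsxcx tzvd sdxa rfoti tus frd jwge dpo krifg mhux tpx
Hunk 3: at line 6 remove [rfoti] add [ael] -> 14 lines: tnfkl ftef mhxq bsxcx tzvd sdxa ael tus frd jwge dpo krifg mhux tpx
Hunk 4: at line 4 remove [tzvd] add [wosl,wur] -> 15 lines: tnfkl ftef mhxq bsxcx wosl wur sdxa ael tus frd jwge dpo krifg mhux tpx
Hunk 5: at line 12 remove [krifg,mhux] add [iwjat,cxit] -> 15 lines: tnfkl ftef mhxq bsxcx wosl wur sdxa ael tus frd jwge dpo iwjat cxit tpx
Hunk 6: at line 9 remove [frd,jwge,dpo] add [jfl,ozzh] -> 14 lines: tnfkl ftef mhxq bsxcx wosl wur sdxa ael tus jfl ozzh iwjat cxit tpx
Hunk 7: at line 10 remove [ozzh,iwjat] add [jkxux,cfy,hpjx] -> 15 lines: tnfkl ftef mhxq bsxcx wosl wur sdxa ael tus jfl jkxux cfy hpjx cxit tpx
Final line count: 15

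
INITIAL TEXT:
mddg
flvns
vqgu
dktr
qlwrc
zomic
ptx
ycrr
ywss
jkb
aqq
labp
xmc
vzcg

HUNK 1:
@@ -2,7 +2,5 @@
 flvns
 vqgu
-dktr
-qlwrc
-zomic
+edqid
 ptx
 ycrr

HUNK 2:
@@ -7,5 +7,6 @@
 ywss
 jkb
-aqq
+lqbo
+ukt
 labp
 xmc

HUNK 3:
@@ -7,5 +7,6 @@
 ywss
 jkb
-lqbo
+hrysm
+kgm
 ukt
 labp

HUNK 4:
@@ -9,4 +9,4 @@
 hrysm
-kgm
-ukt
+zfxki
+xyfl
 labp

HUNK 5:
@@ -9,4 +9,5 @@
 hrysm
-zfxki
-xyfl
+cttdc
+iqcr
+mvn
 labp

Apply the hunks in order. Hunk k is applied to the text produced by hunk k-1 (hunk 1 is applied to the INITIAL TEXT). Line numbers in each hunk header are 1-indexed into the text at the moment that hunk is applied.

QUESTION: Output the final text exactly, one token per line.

Answer: mddg
flvns
vqgu
edqid
ptx
ycrr
ywss
jkb
hrysm
cttdc
iqcr
mvn
labp
xmc
vzcg

Derivation:
Hunk 1: at line 2 remove [dktr,qlwrc,zomic] add [edqid] -> 12 lines: mddg flvns vqgu edqid ptx ycrr ywss jkb aqq labp xmc vzcg
Hunk 2: at line 7 remove [aqq] add [lqbo,ukt] -> 13 lines: mddg flvns vqgu edqid ptx ycrr ywss jkb lqbo ukt labp xmc vzcg
Hunk 3: at line 7 remove [lqbo] add [hrysm,kgm] -> 14 lines: mddg flvns vqgu edqid ptx ycrr ywss jkb hrysm kgm ukt labp xmc vzcg
Hunk 4: at line 9 remove [kgm,ukt] add [zfxki,xyfl] -> 14 lines: mddg flvns vqgu edqid ptx ycrr ywss jkb hrysm zfxki xyfl labp xmc vzcg
Hunk 5: at line 9 remove [zfxki,xyfl] add [cttdc,iqcr,mvn] -> 15 lines: mddg flvns vqgu edqid ptx ycrr ywss jkb hrysm cttdc iqcr mvn labp xmc vzcg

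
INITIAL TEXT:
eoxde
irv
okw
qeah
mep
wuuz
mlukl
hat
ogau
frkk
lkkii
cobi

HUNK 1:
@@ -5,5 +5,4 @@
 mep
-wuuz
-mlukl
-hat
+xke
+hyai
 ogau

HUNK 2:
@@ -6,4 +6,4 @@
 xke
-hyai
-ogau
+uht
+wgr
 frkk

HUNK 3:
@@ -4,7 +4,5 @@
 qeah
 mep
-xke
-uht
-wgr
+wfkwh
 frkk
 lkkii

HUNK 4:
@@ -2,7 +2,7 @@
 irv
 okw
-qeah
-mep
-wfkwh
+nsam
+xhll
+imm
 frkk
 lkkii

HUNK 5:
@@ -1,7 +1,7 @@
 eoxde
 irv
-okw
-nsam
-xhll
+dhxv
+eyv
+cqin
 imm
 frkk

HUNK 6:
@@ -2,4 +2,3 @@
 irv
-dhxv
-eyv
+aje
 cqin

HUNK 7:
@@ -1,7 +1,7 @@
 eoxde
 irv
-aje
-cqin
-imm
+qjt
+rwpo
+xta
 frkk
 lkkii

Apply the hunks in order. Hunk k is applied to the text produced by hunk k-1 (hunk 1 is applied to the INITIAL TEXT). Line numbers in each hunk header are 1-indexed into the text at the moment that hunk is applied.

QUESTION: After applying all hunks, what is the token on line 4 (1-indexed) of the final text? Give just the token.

Hunk 1: at line 5 remove [wuuz,mlukl,hat] add [xke,hyai] -> 11 lines: eoxde irv okw qeah mep xke hyai ogau frkk lkkii cobi
Hunk 2: at line 6 remove [hyai,ogau] add [uht,wgr] -> 11 lines: eoxde irv okw qeah mep xke uht wgr frkk lkkii cobi
Hunk 3: at line 4 remove [xke,uht,wgr] add [wfkwh] -> 9 lines: eoxde irv okw qeah mep wfkwh frkk lkkii cobi
Hunk 4: at line 2 remove [qeah,mep,wfkwh] add [nsam,xhll,imm] -> 9 lines: eoxde irv okw nsam xhll imm frkk lkkii cobi
Hunk 5: at line 1 remove [okw,nsam,xhll] add [dhxv,eyv,cqin] -> 9 lines: eoxde irv dhxv eyv cqin imm frkk lkkii cobi
Hunk 6: at line 2 remove [dhxv,eyv] add [aje] -> 8 lines: eoxde irv aje cqin imm frkk lkkii cobi
Hunk 7: at line 1 remove [aje,cqin,imm] add [qjt,rwpo,xta] -> 8 lines: eoxde irv qjt rwpo xta frkk lkkii cobi
Final line 4: rwpo

Answer: rwpo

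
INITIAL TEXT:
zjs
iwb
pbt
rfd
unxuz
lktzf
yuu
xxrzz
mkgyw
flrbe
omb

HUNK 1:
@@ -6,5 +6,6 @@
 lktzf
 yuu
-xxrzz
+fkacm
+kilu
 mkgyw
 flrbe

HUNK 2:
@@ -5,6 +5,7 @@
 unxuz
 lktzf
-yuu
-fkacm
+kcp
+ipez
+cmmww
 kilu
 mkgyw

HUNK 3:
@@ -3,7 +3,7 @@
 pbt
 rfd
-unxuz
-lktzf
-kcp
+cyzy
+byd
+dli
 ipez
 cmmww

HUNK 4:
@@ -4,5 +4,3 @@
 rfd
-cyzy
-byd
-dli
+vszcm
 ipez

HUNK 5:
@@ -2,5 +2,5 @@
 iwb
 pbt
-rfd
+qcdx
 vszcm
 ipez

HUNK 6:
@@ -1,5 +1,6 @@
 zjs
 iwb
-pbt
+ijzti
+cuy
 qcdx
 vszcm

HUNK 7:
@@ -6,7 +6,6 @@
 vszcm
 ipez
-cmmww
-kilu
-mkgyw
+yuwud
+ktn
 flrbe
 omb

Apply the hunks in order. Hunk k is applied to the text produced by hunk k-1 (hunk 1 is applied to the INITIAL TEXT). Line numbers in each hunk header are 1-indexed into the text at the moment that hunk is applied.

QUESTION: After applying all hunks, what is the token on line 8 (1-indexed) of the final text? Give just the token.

Hunk 1: at line 6 remove [xxrzz] add [fkacm,kilu] -> 12 lines: zjs iwb pbt rfd unxuz lktzf yuu fkacm kilu mkgyw flrbe omb
Hunk 2: at line 5 remove [yuu,fkacm] add [kcp,ipez,cmmww] -> 13 lines: zjs iwb pbt rfd unxuz lktzf kcp ipez cmmww kilu mkgyw flrbe omb
Hunk 3: at line 3 remove [unxuz,lktzf,kcp] add [cyzy,byd,dli] -> 13 lines: zjs iwb pbt rfd cyzy byd dli ipez cmmww kilu mkgyw flrbe omb
Hunk 4: at line 4 remove [cyzy,byd,dli] add [vszcm] -> 11 lines: zjs iwb pbt rfd vszcm ipez cmmww kilu mkgyw flrbe omb
Hunk 5: at line 2 remove [rfd] add [qcdx] -> 11 lines: zjs iwb pbt qcdx vszcm ipez cmmww kilu mkgyw flrbe omb
Hunk 6: at line 1 remove [pbt] add [ijzti,cuy] -> 12 lines: zjs iwb ijzti cuy qcdx vszcm ipez cmmww kilu mkgyw flrbe omb
Hunk 7: at line 6 remove [cmmww,kilu,mkgyw] add [yuwud,ktn] -> 11 lines: zjs iwb ijzti cuy qcdx vszcm ipez yuwud ktn flrbe omb
Final line 8: yuwud

Answer: yuwud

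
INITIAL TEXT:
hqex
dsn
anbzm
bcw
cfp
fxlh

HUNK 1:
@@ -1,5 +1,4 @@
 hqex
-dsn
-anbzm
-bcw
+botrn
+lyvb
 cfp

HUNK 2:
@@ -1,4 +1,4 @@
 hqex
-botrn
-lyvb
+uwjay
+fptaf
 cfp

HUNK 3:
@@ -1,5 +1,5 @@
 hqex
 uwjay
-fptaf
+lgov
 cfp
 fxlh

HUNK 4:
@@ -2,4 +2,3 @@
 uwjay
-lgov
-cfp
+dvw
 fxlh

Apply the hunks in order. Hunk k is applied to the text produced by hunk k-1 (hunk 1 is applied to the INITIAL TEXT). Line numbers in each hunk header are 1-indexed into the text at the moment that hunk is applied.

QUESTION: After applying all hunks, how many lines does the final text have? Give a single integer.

Hunk 1: at line 1 remove [dsn,anbzm,bcw] add [botrn,lyvb] -> 5 lines: hqex botrn lyvb cfp fxlh
Hunk 2: at line 1 remove [botrn,lyvb] add [uwjay,fptaf] -> 5 lines: hqex uwjay fptaf cfp fxlh
Hunk 3: at line 1 remove [fptaf] add [lgov] -> 5 lines: hqex uwjay lgov cfp fxlh
Hunk 4: at line 2 remove [lgov,cfp] add [dvw] -> 4 lines: hqex uwjay dvw fxlh
Final line count: 4

Answer: 4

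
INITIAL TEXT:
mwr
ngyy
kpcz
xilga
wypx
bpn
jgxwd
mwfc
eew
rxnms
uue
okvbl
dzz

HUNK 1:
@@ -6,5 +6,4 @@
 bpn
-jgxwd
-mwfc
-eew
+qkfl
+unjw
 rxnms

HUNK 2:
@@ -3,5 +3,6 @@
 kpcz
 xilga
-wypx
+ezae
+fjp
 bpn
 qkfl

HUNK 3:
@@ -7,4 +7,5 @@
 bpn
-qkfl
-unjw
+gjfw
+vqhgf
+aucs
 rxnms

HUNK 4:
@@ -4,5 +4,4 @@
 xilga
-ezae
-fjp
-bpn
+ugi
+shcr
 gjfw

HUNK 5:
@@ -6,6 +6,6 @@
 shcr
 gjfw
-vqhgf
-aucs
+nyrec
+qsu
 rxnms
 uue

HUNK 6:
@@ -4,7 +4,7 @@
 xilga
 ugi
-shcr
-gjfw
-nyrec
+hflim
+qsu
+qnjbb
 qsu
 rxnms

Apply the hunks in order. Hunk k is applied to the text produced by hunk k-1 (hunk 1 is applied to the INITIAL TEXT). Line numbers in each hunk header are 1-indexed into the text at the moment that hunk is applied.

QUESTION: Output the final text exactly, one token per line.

Answer: mwr
ngyy
kpcz
xilga
ugi
hflim
qsu
qnjbb
qsu
rxnms
uue
okvbl
dzz

Derivation:
Hunk 1: at line 6 remove [jgxwd,mwfc,eew] add [qkfl,unjw] -> 12 lines: mwr ngyy kpcz xilga wypx bpn qkfl unjw rxnms uue okvbl dzz
Hunk 2: at line 3 remove [wypx] add [ezae,fjp] -> 13 lines: mwr ngyy kpcz xilga ezae fjp bpn qkfl unjw rxnms uue okvbl dzz
Hunk 3: at line 7 remove [qkfl,unjw] add [gjfw,vqhgf,aucs] -> 14 lines: mwr ngyy kpcz xilga ezae fjp bpn gjfw vqhgf aucs rxnms uue okvbl dzz
Hunk 4: at line 4 remove [ezae,fjp,bpn] add [ugi,shcr] -> 13 lines: mwr ngyy kpcz xilga ugi shcr gjfw vqhgf aucs rxnms uue okvbl dzz
Hunk 5: at line 6 remove [vqhgf,aucs] add [nyrec,qsu] -> 13 lines: mwr ngyy kpcz xilga ugi shcr gjfw nyrec qsu rxnms uue okvbl dzz
Hunk 6: at line 4 remove [shcr,gjfw,nyrec] add [hflim,qsu,qnjbb] -> 13 lines: mwr ngyy kpcz xilga ugi hflim qsu qnjbb qsu rxnms uue okvbl dzz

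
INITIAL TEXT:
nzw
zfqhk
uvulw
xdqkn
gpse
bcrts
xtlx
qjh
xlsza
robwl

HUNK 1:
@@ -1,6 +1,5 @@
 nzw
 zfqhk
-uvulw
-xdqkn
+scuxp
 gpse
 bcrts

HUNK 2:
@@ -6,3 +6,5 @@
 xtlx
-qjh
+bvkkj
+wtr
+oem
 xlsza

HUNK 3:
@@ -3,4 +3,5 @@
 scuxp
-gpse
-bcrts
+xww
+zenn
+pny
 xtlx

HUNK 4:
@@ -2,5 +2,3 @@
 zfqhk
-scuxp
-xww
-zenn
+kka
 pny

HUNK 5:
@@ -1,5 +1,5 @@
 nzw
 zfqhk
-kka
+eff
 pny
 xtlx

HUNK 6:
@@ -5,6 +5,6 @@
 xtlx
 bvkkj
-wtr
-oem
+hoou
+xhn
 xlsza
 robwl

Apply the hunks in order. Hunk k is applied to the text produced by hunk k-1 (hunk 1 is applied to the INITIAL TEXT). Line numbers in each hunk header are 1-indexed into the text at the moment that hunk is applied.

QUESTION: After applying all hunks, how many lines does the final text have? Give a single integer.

Hunk 1: at line 1 remove [uvulw,xdqkn] add [scuxp] -> 9 lines: nzw zfqhk scuxp gpse bcrts xtlx qjh xlsza robwl
Hunk 2: at line 6 remove [qjh] add [bvkkj,wtr,oem] -> 11 lines: nzw zfqhk scuxp gpse bcrts xtlx bvkkj wtr oem xlsza robwl
Hunk 3: at line 3 remove [gpse,bcrts] add [xww,zenn,pny] -> 12 lines: nzw zfqhk scuxp xww zenn pny xtlx bvkkj wtr oem xlsza robwl
Hunk 4: at line 2 remove [scuxp,xww,zenn] add [kka] -> 10 lines: nzw zfqhk kka pny xtlx bvkkj wtr oem xlsza robwl
Hunk 5: at line 1 remove [kka] add [eff] -> 10 lines: nzw zfqhk eff pny xtlx bvkkj wtr oem xlsza robwl
Hunk 6: at line 5 remove [wtr,oem] add [hoou,xhn] -> 10 lines: nzw zfqhk eff pny xtlx bvkkj hoou xhn xlsza robwl
Final line count: 10

Answer: 10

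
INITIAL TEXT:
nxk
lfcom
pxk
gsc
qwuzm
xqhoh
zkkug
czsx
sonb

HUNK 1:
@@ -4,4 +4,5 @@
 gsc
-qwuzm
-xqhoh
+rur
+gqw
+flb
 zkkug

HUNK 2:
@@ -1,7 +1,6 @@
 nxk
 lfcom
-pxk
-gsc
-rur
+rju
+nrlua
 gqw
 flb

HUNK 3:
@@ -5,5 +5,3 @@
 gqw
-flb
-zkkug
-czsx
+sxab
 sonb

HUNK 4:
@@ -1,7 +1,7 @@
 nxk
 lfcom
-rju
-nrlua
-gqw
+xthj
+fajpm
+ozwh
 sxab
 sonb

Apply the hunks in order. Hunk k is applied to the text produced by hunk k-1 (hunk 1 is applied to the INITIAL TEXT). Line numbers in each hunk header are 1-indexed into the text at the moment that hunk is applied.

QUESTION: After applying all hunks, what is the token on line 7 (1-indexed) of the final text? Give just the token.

Answer: sonb

Derivation:
Hunk 1: at line 4 remove [qwuzm,xqhoh] add [rur,gqw,flb] -> 10 lines: nxk lfcom pxk gsc rur gqw flb zkkug czsx sonb
Hunk 2: at line 1 remove [pxk,gsc,rur] add [rju,nrlua] -> 9 lines: nxk lfcom rju nrlua gqw flb zkkug czsx sonb
Hunk 3: at line 5 remove [flb,zkkug,czsx] add [sxab] -> 7 lines: nxk lfcom rju nrlua gqw sxab sonb
Hunk 4: at line 1 remove [rju,nrlua,gqw] add [xthj,fajpm,ozwh] -> 7 lines: nxk lfcom xthj fajpm ozwh sxab sonb
Final line 7: sonb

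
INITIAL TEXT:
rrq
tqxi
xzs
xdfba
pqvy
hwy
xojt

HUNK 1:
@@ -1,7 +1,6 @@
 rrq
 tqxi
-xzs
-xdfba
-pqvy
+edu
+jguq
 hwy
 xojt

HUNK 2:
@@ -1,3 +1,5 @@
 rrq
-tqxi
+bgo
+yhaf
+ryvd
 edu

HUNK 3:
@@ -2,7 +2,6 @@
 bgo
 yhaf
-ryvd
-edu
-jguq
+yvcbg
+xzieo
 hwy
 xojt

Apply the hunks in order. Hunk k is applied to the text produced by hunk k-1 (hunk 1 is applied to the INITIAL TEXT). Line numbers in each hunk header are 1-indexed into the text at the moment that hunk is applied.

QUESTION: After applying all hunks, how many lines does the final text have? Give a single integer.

Hunk 1: at line 1 remove [xzs,xdfba,pqvy] add [edu,jguq] -> 6 lines: rrq tqxi edu jguq hwy xojt
Hunk 2: at line 1 remove [tqxi] add [bgo,yhaf,ryvd] -> 8 lines: rrq bgo yhaf ryvd edu jguq hwy xojt
Hunk 3: at line 2 remove [ryvd,edu,jguq] add [yvcbg,xzieo] -> 7 lines: rrq bgo yhaf yvcbg xzieo hwy xojt
Final line count: 7

Answer: 7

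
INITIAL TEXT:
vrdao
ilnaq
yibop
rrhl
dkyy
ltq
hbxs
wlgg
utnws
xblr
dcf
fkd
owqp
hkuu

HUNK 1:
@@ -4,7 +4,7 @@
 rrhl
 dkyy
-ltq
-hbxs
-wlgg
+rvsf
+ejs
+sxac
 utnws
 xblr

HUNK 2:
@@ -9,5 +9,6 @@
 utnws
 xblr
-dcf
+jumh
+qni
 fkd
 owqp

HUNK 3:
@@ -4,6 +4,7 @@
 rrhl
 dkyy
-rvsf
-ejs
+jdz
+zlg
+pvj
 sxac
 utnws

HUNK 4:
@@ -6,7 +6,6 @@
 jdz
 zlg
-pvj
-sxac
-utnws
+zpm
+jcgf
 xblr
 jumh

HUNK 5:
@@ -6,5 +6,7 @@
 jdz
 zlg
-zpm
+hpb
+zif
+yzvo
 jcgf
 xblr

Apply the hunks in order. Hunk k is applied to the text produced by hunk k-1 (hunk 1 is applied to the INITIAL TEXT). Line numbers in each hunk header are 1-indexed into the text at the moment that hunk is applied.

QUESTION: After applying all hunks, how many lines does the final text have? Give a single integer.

Answer: 17

Derivation:
Hunk 1: at line 4 remove [ltq,hbxs,wlgg] add [rvsf,ejs,sxac] -> 14 lines: vrdao ilnaq yibop rrhl dkyy rvsf ejs sxac utnws xblr dcf fkd owqp hkuu
Hunk 2: at line 9 remove [dcf] add [jumh,qni] -> 15 lines: vrdao ilnaq yibop rrhl dkyy rvsf ejs sxac utnws xblr jumh qni fkd owqp hkuu
Hunk 3: at line 4 remove [rvsf,ejs] add [jdz,zlg,pvj] -> 16 lines: vrdao ilnaq yibop rrhl dkyy jdz zlg pvj sxac utnws xblr jumh qni fkd owqp hkuu
Hunk 4: at line 6 remove [pvj,sxac,utnws] add [zpm,jcgf] -> 15 lines: vrdao ilnaq yibop rrhl dkyy jdz zlg zpm jcgf xblr jumh qni fkd owqp hkuu
Hunk 5: at line 6 remove [zpm] add [hpb,zif,yzvo] -> 17 lines: vrdao ilnaq yibop rrhl dkyy jdz zlg hpb zif yzvo jcgf xblr jumh qni fkd owqp hkuu
Final line count: 17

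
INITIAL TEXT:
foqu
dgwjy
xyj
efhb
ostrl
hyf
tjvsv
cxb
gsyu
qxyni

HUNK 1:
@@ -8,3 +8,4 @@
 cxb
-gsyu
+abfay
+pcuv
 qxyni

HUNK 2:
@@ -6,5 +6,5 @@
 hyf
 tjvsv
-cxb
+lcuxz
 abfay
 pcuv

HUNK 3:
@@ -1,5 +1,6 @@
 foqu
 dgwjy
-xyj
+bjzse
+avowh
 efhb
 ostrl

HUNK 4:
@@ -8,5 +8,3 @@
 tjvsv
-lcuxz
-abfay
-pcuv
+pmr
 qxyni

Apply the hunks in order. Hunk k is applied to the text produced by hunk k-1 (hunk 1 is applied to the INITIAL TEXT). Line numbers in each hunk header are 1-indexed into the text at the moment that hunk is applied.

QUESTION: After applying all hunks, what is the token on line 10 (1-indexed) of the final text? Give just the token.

Answer: qxyni

Derivation:
Hunk 1: at line 8 remove [gsyu] add [abfay,pcuv] -> 11 lines: foqu dgwjy xyj efhb ostrl hyf tjvsv cxb abfay pcuv qxyni
Hunk 2: at line 6 remove [cxb] add [lcuxz] -> 11 lines: foqu dgwjy xyj efhb ostrl hyf tjvsv lcuxz abfay pcuv qxyni
Hunk 3: at line 1 remove [xyj] add [bjzse,avowh] -> 12 lines: foqu dgwjy bjzse avowh efhb ostrl hyf tjvsv lcuxz abfay pcuv qxyni
Hunk 4: at line 8 remove [lcuxz,abfay,pcuv] add [pmr] -> 10 lines: foqu dgwjy bjzse avowh efhb ostrl hyf tjvsv pmr qxyni
Final line 10: qxyni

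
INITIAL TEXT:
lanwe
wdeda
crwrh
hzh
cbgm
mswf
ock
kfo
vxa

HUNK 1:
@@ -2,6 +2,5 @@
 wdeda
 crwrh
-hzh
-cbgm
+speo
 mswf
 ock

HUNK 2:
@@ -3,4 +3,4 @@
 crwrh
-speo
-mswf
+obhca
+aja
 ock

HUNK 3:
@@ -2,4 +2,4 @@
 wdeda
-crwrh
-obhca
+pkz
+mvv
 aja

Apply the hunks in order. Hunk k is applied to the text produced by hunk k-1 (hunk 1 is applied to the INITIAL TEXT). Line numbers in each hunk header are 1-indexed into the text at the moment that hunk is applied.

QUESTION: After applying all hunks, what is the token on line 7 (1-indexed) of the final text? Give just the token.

Hunk 1: at line 2 remove [hzh,cbgm] add [speo] -> 8 lines: lanwe wdeda crwrh speo mswf ock kfo vxa
Hunk 2: at line 3 remove [speo,mswf] add [obhca,aja] -> 8 lines: lanwe wdeda crwrh obhca aja ock kfo vxa
Hunk 3: at line 2 remove [crwrh,obhca] add [pkz,mvv] -> 8 lines: lanwe wdeda pkz mvv aja ock kfo vxa
Final line 7: kfo

Answer: kfo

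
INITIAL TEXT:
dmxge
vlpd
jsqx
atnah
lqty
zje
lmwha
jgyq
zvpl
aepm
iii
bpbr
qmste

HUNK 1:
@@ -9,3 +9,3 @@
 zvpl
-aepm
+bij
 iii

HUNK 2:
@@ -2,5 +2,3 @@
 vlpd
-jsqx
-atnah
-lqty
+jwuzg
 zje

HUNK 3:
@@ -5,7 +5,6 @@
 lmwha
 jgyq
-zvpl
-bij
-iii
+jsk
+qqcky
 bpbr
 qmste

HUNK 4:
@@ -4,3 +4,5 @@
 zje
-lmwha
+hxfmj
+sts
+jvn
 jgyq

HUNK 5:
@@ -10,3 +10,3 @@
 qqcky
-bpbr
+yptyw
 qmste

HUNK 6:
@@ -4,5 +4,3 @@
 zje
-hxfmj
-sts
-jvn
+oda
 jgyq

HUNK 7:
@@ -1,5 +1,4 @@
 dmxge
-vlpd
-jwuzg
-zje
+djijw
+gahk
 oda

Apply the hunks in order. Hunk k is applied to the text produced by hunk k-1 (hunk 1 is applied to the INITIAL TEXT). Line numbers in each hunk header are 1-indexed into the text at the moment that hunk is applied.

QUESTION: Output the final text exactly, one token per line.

Answer: dmxge
djijw
gahk
oda
jgyq
jsk
qqcky
yptyw
qmste

Derivation:
Hunk 1: at line 9 remove [aepm] add [bij] -> 13 lines: dmxge vlpd jsqx atnah lqty zje lmwha jgyq zvpl bij iii bpbr qmste
Hunk 2: at line 2 remove [jsqx,atnah,lqty] add [jwuzg] -> 11 lines: dmxge vlpd jwuzg zje lmwha jgyq zvpl bij iii bpbr qmste
Hunk 3: at line 5 remove [zvpl,bij,iii] add [jsk,qqcky] -> 10 lines: dmxge vlpd jwuzg zje lmwha jgyq jsk qqcky bpbr qmste
Hunk 4: at line 4 remove [lmwha] add [hxfmj,sts,jvn] -> 12 lines: dmxge vlpd jwuzg zje hxfmj sts jvn jgyq jsk qqcky bpbr qmste
Hunk 5: at line 10 remove [bpbr] add [yptyw] -> 12 lines: dmxge vlpd jwuzg zje hxfmj sts jvn jgyq jsk qqcky yptyw qmste
Hunk 6: at line 4 remove [hxfmj,sts,jvn] add [oda] -> 10 lines: dmxge vlpd jwuzg zje oda jgyq jsk qqcky yptyw qmste
Hunk 7: at line 1 remove [vlpd,jwuzg,zje] add [djijw,gahk] -> 9 lines: dmxge djijw gahk oda jgyq jsk qqcky yptyw qmste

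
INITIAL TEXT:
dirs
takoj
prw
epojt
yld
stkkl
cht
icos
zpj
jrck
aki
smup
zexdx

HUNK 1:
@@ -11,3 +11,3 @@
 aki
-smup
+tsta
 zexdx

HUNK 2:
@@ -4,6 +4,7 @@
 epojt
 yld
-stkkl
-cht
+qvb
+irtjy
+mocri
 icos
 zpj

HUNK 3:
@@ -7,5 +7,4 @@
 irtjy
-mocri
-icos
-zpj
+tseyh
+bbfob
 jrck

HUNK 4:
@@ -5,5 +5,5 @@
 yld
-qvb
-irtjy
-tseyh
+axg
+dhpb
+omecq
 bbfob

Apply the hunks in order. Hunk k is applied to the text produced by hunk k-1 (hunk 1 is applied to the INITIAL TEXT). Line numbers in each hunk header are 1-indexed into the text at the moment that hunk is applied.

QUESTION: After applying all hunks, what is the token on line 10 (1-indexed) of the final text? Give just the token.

Answer: jrck

Derivation:
Hunk 1: at line 11 remove [smup] add [tsta] -> 13 lines: dirs takoj prw epojt yld stkkl cht icos zpj jrck aki tsta zexdx
Hunk 2: at line 4 remove [stkkl,cht] add [qvb,irtjy,mocri] -> 14 lines: dirs takoj prw epojt yld qvb irtjy mocri icos zpj jrck aki tsta zexdx
Hunk 3: at line 7 remove [mocri,icos,zpj] add [tseyh,bbfob] -> 13 lines: dirs takoj prw epojt yld qvb irtjy tseyh bbfob jrck aki tsta zexdx
Hunk 4: at line 5 remove [qvb,irtjy,tseyh] add [axg,dhpb,omecq] -> 13 lines: dirs takoj prw epojt yld axg dhpb omecq bbfob jrck aki tsta zexdx
Final line 10: jrck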